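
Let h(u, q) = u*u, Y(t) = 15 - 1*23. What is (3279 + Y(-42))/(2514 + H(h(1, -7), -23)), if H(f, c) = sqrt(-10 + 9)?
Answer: 8223294/6320197 - 3271*I/6320197 ≈ 1.3011 - 0.00051755*I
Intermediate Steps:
Y(t) = -8 (Y(t) = 15 - 23 = -8)
h(u, q) = u**2
H(f, c) = I (H(f, c) = sqrt(-1) = I)
(3279 + Y(-42))/(2514 + H(h(1, -7), -23)) = (3279 - 8)/(2514 + I) = 3271*((2514 - I)/6320197) = 3271*(2514 - I)/6320197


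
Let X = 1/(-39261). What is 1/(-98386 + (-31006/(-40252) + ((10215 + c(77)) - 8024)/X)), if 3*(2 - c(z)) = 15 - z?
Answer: -20126/1751146197775 ≈ -1.1493e-8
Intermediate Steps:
X = -1/39261 ≈ -2.5471e-5
c(z) = -3 + z/3 (c(z) = 2 - (15 - z)/3 = 2 + (-5 + z/3) = -3 + z/3)
1/(-98386 + (-31006/(-40252) + ((10215 + c(77)) - 8024)/X)) = 1/(-98386 + (-31006/(-40252) + ((10215 + (-3 + (⅓)*77)) - 8024)/(-1/39261))) = 1/(-98386 + (-31006*(-1/40252) + ((10215 + (-3 + 77/3)) - 8024)*(-39261))) = 1/(-98386 + (15503/20126 + ((10215 + 68/3) - 8024)*(-39261))) = 1/(-98386 + (15503/20126 + (30713/3 - 8024)*(-39261))) = 1/(-98386 + (15503/20126 + (6641/3)*(-39261))) = 1/(-98386 + (15503/20126 - 86910767)) = 1/(-98386 - 1749166081139/20126) = 1/(-1751146197775/20126) = -20126/1751146197775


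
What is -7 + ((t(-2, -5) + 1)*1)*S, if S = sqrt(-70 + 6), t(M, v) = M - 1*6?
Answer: -7 - 56*I ≈ -7.0 - 56.0*I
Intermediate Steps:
t(M, v) = -6 + M (t(M, v) = M - 6 = -6 + M)
S = 8*I (S = sqrt(-64) = 8*I ≈ 8.0*I)
-7 + ((t(-2, -5) + 1)*1)*S = -7 + (((-6 - 2) + 1)*1)*(8*I) = -7 + ((-8 + 1)*1)*(8*I) = -7 + (-7*1)*(8*I) = -7 - 56*I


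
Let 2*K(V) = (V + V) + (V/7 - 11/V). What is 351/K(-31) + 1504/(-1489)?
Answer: -124194839/10674641 ≈ -11.635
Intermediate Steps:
K(V) = -11/(2*V) + 15*V/14 (K(V) = ((V + V) + (V/7 - 11/V))/2 = (2*V + (V*(1/7) - 11/V))/2 = (2*V + (V/7 - 11/V))/2 = (2*V + (-11/V + V/7))/2 = (-11/V + 15*V/7)/2 = -11/(2*V) + 15*V/14)
351/K(-31) + 1504/(-1489) = 351/(((1/14)*(-77 + 15*(-31)**2)/(-31))) + 1504/(-1489) = 351/(((1/14)*(-1/31)*(-77 + 15*961))) + 1504*(-1/1489) = 351/(((1/14)*(-1/31)*(-77 + 14415))) - 1504/1489 = 351/(((1/14)*(-1/31)*14338)) - 1504/1489 = 351/(-7169/217) - 1504/1489 = 351*(-217/7169) - 1504/1489 = -76167/7169 - 1504/1489 = -124194839/10674641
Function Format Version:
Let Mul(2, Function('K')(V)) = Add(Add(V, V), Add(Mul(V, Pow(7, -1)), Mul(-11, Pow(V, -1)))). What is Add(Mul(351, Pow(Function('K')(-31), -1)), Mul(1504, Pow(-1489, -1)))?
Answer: Rational(-124194839, 10674641) ≈ -11.635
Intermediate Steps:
Function('K')(V) = Add(Mul(Rational(-11, 2), Pow(V, -1)), Mul(Rational(15, 14), V)) (Function('K')(V) = Mul(Rational(1, 2), Add(Add(V, V), Add(Mul(V, Pow(7, -1)), Mul(-11, Pow(V, -1))))) = Mul(Rational(1, 2), Add(Mul(2, V), Add(Mul(V, Rational(1, 7)), Mul(-11, Pow(V, -1))))) = Mul(Rational(1, 2), Add(Mul(2, V), Add(Mul(Rational(1, 7), V), Mul(-11, Pow(V, -1))))) = Mul(Rational(1, 2), Add(Mul(2, V), Add(Mul(-11, Pow(V, -1)), Mul(Rational(1, 7), V)))) = Mul(Rational(1, 2), Add(Mul(-11, Pow(V, -1)), Mul(Rational(15, 7), V))) = Add(Mul(Rational(-11, 2), Pow(V, -1)), Mul(Rational(15, 14), V)))
Add(Mul(351, Pow(Function('K')(-31), -1)), Mul(1504, Pow(-1489, -1))) = Add(Mul(351, Pow(Mul(Rational(1, 14), Pow(-31, -1), Add(-77, Mul(15, Pow(-31, 2)))), -1)), Mul(1504, Pow(-1489, -1))) = Add(Mul(351, Pow(Mul(Rational(1, 14), Rational(-1, 31), Add(-77, Mul(15, 961))), -1)), Mul(1504, Rational(-1, 1489))) = Add(Mul(351, Pow(Mul(Rational(1, 14), Rational(-1, 31), Add(-77, 14415)), -1)), Rational(-1504, 1489)) = Add(Mul(351, Pow(Mul(Rational(1, 14), Rational(-1, 31), 14338), -1)), Rational(-1504, 1489)) = Add(Mul(351, Pow(Rational(-7169, 217), -1)), Rational(-1504, 1489)) = Add(Mul(351, Rational(-217, 7169)), Rational(-1504, 1489)) = Add(Rational(-76167, 7169), Rational(-1504, 1489)) = Rational(-124194839, 10674641)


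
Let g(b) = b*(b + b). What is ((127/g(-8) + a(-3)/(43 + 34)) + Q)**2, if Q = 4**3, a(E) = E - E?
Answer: 69205761/16384 ≈ 4224.0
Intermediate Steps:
g(b) = 2*b**2 (g(b) = b*(2*b) = 2*b**2)
a(E) = 0
Q = 64
((127/g(-8) + a(-3)/(43 + 34)) + Q)**2 = ((127/((2*(-8)**2)) + 0/(43 + 34)) + 64)**2 = ((127/((2*64)) + 0/77) + 64)**2 = ((127/128 + 0*(1/77)) + 64)**2 = ((127*(1/128) + 0) + 64)**2 = ((127/128 + 0) + 64)**2 = (127/128 + 64)**2 = (8319/128)**2 = 69205761/16384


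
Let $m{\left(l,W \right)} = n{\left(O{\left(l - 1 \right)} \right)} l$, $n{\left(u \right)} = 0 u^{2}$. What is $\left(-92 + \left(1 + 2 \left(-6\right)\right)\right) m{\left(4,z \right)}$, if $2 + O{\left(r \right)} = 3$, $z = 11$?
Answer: $0$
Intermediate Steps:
$O{\left(r \right)} = 1$ ($O{\left(r \right)} = -2 + 3 = 1$)
$n{\left(u \right)} = 0$
$m{\left(l,W \right)} = 0$ ($m{\left(l,W \right)} = 0 l = 0$)
$\left(-92 + \left(1 + 2 \left(-6\right)\right)\right) m{\left(4,z \right)} = \left(-92 + \left(1 + 2 \left(-6\right)\right)\right) 0 = \left(-92 + \left(1 - 12\right)\right) 0 = \left(-92 - 11\right) 0 = \left(-103\right) 0 = 0$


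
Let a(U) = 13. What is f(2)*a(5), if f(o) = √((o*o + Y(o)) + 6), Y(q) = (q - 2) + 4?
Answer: 13*√14 ≈ 48.642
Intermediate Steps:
Y(q) = 2 + q (Y(q) = (-2 + q) + 4 = 2 + q)
f(o) = √(8 + o + o²) (f(o) = √((o*o + (2 + o)) + 6) = √((o² + (2 + o)) + 6) = √((2 + o + o²) + 6) = √(8 + o + o²))
f(2)*a(5) = √(8 + 2 + 2²)*13 = √(8 + 2 + 4)*13 = √14*13 = 13*√14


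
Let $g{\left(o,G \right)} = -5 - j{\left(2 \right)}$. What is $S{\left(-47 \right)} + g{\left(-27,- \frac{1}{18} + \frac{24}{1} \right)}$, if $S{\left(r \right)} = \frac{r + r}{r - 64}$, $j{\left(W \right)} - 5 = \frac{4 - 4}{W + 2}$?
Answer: $- \frac{1016}{111} \approx -9.1532$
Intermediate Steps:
$j{\left(W \right)} = 5$ ($j{\left(W \right)} = 5 + \frac{4 - 4}{W + 2} = 5 + \frac{0}{2 + W} = 5 + 0 = 5$)
$S{\left(r \right)} = \frac{2 r}{-64 + r}$
$g{\left(o,G \right)} = -10$ ($g{\left(o,G \right)} = -5 - 5 = -10$)
$S{\left(-47 \right)} + g{\left(-27,- \frac{1}{18} + \frac{24}{1} \right)} = 2 \left(-47\right) \frac{1}{-64 - 47} - 10 = 2 \left(-47\right) \frac{1}{-111} - 10 = 2 \left(-47\right) \left(- \frac{1}{111}\right) - 10 = \frac{94}{111} - 10 = - \frac{1016}{111}$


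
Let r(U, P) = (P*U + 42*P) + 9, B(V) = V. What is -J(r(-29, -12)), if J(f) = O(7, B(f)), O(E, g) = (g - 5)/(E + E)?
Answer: 76/7 ≈ 10.857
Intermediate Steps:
r(U, P) = 9 + 42*P + P*U (r(U, P) = (42*P + P*U) + 9 = 9 + 42*P + P*U)
O(E, g) = (-5 + g)/(2*E) (O(E, g) = (-5 + g)/((2*E)) = (-5 + g)*(1/(2*E)) = (-5 + g)/(2*E))
J(f) = -5/14 + f/14 (J(f) = (½)*(-5 + f)/7 = (½)*(⅐)*(-5 + f) = -5/14 + f/14)
-J(r(-29, -12)) = -(-5/14 + (9 + 42*(-12) - 12*(-29))/14) = -(-5/14 + (9 - 504 + 348)/14) = -(-5/14 + (1/14)*(-147)) = -(-5/14 - 21/2) = -1*(-76/7) = 76/7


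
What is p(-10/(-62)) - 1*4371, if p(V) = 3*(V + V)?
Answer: -135471/31 ≈ -4370.0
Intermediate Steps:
p(V) = 6*V (p(V) = 3*(2*V) = 6*V)
p(-10/(-62)) - 1*4371 = 6*(-10/(-62)) - 1*4371 = 6*(-10*(-1/62)) - 4371 = 6*(5/31) - 4371 = 30/31 - 4371 = -135471/31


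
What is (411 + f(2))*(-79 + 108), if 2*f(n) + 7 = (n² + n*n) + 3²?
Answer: 12064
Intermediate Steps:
f(n) = 1 + n² (f(n) = -7/2 + ((n² + n*n) + 3²)/2 = -7/2 + ((n² + n²) + 9)/2 = -7/2 + (2*n² + 9)/2 = -7/2 + (9 + 2*n²)/2 = -7/2 + (9/2 + n²) = 1 + n²)
(411 + f(2))*(-79 + 108) = (411 + (1 + 2²))*(-79 + 108) = (411 + (1 + 4))*29 = (411 + 5)*29 = 416*29 = 12064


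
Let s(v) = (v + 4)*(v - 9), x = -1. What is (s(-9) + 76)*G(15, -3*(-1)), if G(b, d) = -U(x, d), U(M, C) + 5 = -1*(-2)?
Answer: 498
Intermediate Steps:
U(M, C) = -3 (U(M, C) = -5 - 1*(-2) = -5 + 2 = -3)
G(b, d) = 3 (G(b, d) = -1*(-3) = 3)
s(v) = (-9 + v)*(4 + v) (s(v) = (4 + v)*(-9 + v) = (-9 + v)*(4 + v))
(s(-9) + 76)*G(15, -3*(-1)) = ((-36 + (-9)² - 5*(-9)) + 76)*3 = ((-36 + 81 + 45) + 76)*3 = (90 + 76)*3 = 166*3 = 498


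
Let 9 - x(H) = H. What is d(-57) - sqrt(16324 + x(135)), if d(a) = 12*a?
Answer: -684 - sqrt(16198) ≈ -811.27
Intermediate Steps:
x(H) = 9 - H
d(-57) - sqrt(16324 + x(135)) = 12*(-57) - sqrt(16324 + (9 - 1*135)) = -684 - sqrt(16324 + (9 - 135)) = -684 - sqrt(16324 - 126) = -684 - sqrt(16198)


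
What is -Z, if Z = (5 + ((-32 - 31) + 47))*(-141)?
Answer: -1551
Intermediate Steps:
Z = 1551 (Z = (5 + (-63 + 47))*(-141) = (5 - 16)*(-141) = -11*(-141) = 1551)
-Z = -1*1551 = -1551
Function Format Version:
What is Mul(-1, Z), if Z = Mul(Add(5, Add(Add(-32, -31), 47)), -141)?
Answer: -1551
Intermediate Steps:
Z = 1551 (Z = Mul(Add(5, Add(-63, 47)), -141) = Mul(Add(5, -16), -141) = Mul(-11, -141) = 1551)
Mul(-1, Z) = Mul(-1, 1551) = -1551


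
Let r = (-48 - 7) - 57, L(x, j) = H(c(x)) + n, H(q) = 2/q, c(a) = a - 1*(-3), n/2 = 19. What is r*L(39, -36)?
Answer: -12784/3 ≈ -4261.3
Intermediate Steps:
n = 38 (n = 2*19 = 38)
c(a) = 3 + a (c(a) = a + 3 = 3 + a)
L(x, j) = 38 + 2/(3 + x) (L(x, j) = 2/(3 + x) + 38 = 38 + 2/(3 + x))
r = -112 (r = -55 - 57 = -112)
r*L(39, -36) = -224*(58 + 19*39)/(3 + 39) = -224*(58 + 741)/42 = -224*799/42 = -112*799/21 = -12784/3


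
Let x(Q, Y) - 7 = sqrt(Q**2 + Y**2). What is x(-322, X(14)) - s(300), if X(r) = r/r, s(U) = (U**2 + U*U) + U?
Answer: -180293 + sqrt(103685) ≈ -1.7997e+5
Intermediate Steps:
s(U) = U + 2*U**2 (s(U) = (U**2 + U**2) + U = 2*U**2 + U = U + 2*U**2)
X(r) = 1
x(Q, Y) = 7 + sqrt(Q**2 + Y**2)
x(-322, X(14)) - s(300) = (7 + sqrt((-322)**2 + 1**2)) - 300*(1 + 2*300) = (7 + sqrt(103684 + 1)) - 300*(1 + 600) = (7 + sqrt(103685)) - 300*601 = (7 + sqrt(103685)) - 1*180300 = (7 + sqrt(103685)) - 180300 = -180293 + sqrt(103685)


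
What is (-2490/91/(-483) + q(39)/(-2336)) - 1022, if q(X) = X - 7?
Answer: -1093006567/1069523 ≈ -1022.0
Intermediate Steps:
q(X) = -7 + X
(-2490/91/(-483) + q(39)/(-2336)) - 1022 = (-2490/91/(-483) + (-7 + 39)/(-2336)) - 1022 = (-2490*1/91*(-1/483) + 32*(-1/2336)) - 1022 = (-2490/91*(-1/483) - 1/73) - 1022 = (830/14651 - 1/73) - 1022 = 45939/1069523 - 1022 = -1093006567/1069523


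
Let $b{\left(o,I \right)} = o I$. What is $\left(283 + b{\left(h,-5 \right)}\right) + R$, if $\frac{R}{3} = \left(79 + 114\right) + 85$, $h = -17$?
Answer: $1202$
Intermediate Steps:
$R = 834$ ($R = 3 \left(\left(79 + 114\right) + 85\right) = 3 \left(193 + 85\right) = 3 \cdot 278 = 834$)
$b{\left(o,I \right)} = I o$
$\left(283 + b{\left(h,-5 \right)}\right) + R = \left(283 - -85\right) + 834 = \left(283 + 85\right) + 834 = 368 + 834 = 1202$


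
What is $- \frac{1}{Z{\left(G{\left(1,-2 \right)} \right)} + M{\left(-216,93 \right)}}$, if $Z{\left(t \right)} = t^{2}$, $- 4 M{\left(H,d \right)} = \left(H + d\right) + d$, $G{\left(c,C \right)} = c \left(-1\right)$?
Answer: $- \frac{2}{17} \approx -0.11765$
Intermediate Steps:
$G{\left(c,C \right)} = - c$
$M{\left(H,d \right)} = - \frac{d}{2} - \frac{H}{4}$ ($M{\left(H,d \right)} = - \frac{\left(H + d\right) + d}{4} = - \frac{H + 2 d}{4} = - \frac{d}{2} - \frac{H}{4}$)
$- \frac{1}{Z{\left(G{\left(1,-2 \right)} \right)} + M{\left(-216,93 \right)}} = - \frac{1}{\left(\left(-1\right) 1\right)^{2} - - \frac{15}{2}} = - \frac{1}{\left(-1\right)^{2} + \left(- \frac{93}{2} + 54\right)} = - \frac{1}{1 + \frac{15}{2}} = - \frac{1}{\frac{17}{2}} = \left(-1\right) \frac{2}{17} = - \frac{2}{17}$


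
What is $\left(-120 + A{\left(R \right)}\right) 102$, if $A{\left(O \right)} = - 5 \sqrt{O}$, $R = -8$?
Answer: $-12240 - 1020 i \sqrt{2} \approx -12240.0 - 1442.5 i$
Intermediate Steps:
$\left(-120 + A{\left(R \right)}\right) 102 = \left(-120 - 5 \sqrt{-8}\right) 102 = \left(-120 - 5 \cdot 2 i \sqrt{2}\right) 102 = \left(-120 - 10 i \sqrt{2}\right) 102 = -12240 - 1020 i \sqrt{2}$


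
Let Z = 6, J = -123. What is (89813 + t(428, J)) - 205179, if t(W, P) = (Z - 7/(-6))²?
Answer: -4151327/36 ≈ -1.1531e+5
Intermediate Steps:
t(W, P) = 1849/36 (t(W, P) = (6 - 7/(-6))² = (6 - 7*(-⅙))² = (6 + 7/6)² = (43/6)² = 1849/36)
(89813 + t(428, J)) - 205179 = (89813 + 1849/36) - 205179 = 3235117/36 - 205179 = -4151327/36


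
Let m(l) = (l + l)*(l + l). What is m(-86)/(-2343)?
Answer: -29584/2343 ≈ -12.627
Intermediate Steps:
m(l) = 4*l² (m(l) = (2*l)*(2*l) = 4*l²)
m(-86)/(-2343) = (4*(-86)²)/(-2343) = (4*7396)*(-1/2343) = 29584*(-1/2343) = -29584/2343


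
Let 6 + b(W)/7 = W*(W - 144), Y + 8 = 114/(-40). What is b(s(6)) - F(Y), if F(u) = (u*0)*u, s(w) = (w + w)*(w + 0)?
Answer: -36330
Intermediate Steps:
s(w) = 2*w² (s(w) = (2*w)*w = 2*w²)
Y = -217/20 (Y = -8 + 114/(-40) = -8 + 114*(-1/40) = -8 - 57/20 = -217/20 ≈ -10.850)
F(u) = 0 (F(u) = 0*u = 0)
b(W) = -42 + 7*W*(-144 + W) (b(W) = -42 + 7*(W*(W - 144)) = -42 + 7*(W*(-144 + W)) = -42 + 7*W*(-144 + W))
b(s(6)) - F(Y) = (-42 - 2016*6² + 7*(2*6²)²) - 1*0 = (-42 - 2016*36 + 7*(2*36)²) + 0 = (-42 - 1008*72 + 7*72²) + 0 = (-42 - 72576 + 7*5184) + 0 = (-42 - 72576 + 36288) + 0 = -36330 + 0 = -36330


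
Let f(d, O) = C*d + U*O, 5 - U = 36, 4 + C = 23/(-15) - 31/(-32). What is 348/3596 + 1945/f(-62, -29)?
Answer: 494253/283681 ≈ 1.7423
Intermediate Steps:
C = -2191/480 (C = -4 + (23/(-15) - 31/(-32)) = -4 + (23*(-1/15) - 31*(-1/32)) = -4 + (-23/15 + 31/32) = -4 - 271/480 = -2191/480 ≈ -4.5646)
U = -31 (U = 5 - 1*36 = 5 - 36 = -31)
f(d, O) = -31*O - 2191*d/480 (f(d, O) = -2191*d/480 - 31*O = -31*O - 2191*d/480)
348/3596 + 1945/f(-62, -29) = 348/3596 + 1945/(-31*(-29) - 2191/480*(-62)) = 348*(1/3596) + 1945/(899 + 67921/240) = 3/31 + 1945/(283681/240) = 3/31 + 1945*(240/283681) = 3/31 + 466800/283681 = 494253/283681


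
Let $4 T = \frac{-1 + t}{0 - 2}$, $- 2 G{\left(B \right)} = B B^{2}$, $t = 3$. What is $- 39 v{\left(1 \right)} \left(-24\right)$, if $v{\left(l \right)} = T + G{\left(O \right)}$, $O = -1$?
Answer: $234$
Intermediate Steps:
$G{\left(B \right)} = - \frac{B^{3}}{2}$ ($G{\left(B \right)} = - \frac{B B^{2}}{2} = - \frac{B^{3}}{2}$)
$T = - \frac{1}{4}$ ($T = \frac{\left(-1 + 3\right) \frac{1}{0 - 2}}{4} = \frac{2 \frac{1}{-2}}{4} = \frac{2 \left(- \frac{1}{2}\right)}{4} = \frac{1}{4} \left(-1\right) = - \frac{1}{4} \approx -0.25$)
$v{\left(l \right)} = \frac{1}{4}$ ($v{\left(l \right)} = - \frac{1}{4} - \frac{\left(-1\right)^{3}}{2} = - \frac{1}{4} - - \frac{1}{2} = - \frac{1}{4} + \frac{1}{2} = \frac{1}{4}$)
$- 39 v{\left(1 \right)} \left(-24\right) = \left(-39\right) \frac{1}{4} \left(-24\right) = \left(- \frac{39}{4}\right) \left(-24\right) = 234$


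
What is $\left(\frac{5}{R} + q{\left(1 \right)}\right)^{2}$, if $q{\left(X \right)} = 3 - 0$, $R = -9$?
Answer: $\frac{484}{81} \approx 5.9753$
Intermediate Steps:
$q{\left(X \right)} = 3$ ($q{\left(X \right)} = 3 + 0 = 3$)
$\left(\frac{5}{R} + q{\left(1 \right)}\right)^{2} = \left(\frac{5}{-9} + 3\right)^{2} = \left(5 \left(- \frac{1}{9}\right) + 3\right)^{2} = \left(- \frac{5}{9} + 3\right)^{2} = \left(\frac{22}{9}\right)^{2} = \frac{484}{81}$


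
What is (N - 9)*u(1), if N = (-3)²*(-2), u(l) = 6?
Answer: -162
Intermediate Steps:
N = -18 (N = 9*(-2) = -18)
(N - 9)*u(1) = (-18 - 9)*6 = -27*6 = -162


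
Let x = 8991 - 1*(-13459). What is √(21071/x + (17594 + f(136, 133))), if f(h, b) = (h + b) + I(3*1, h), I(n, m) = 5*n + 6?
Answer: √360562150158/4490 ≈ 133.73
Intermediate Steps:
x = 22450 (x = 8991 + 13459 = 22450)
I(n, m) = 6 + 5*n
f(h, b) = 21 + b + h (f(h, b) = (h + b) + (6 + 5*(3*1)) = (b + h) + (6 + 5*3) = (b + h) + (6 + 15) = (b + h) + 21 = 21 + b + h)
√(21071/x + (17594 + f(136, 133))) = √(21071/22450 + (17594 + (21 + 133 + 136))) = √(21071*(1/22450) + (17594 + 290)) = √(21071/22450 + 17884) = √(401516871/22450) = √360562150158/4490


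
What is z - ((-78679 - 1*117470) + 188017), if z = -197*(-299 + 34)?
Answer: 60337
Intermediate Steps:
z = 52205 (z = -197*(-265) = 52205)
z - ((-78679 - 1*117470) + 188017) = 52205 - ((-78679 - 1*117470) + 188017) = 52205 - ((-78679 - 117470) + 188017) = 52205 - (-196149 + 188017) = 52205 - 1*(-8132) = 52205 + 8132 = 60337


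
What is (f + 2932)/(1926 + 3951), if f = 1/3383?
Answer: 3306319/6627297 ≈ 0.49889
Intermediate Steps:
f = 1/3383 ≈ 0.00029560
(f + 2932)/(1926 + 3951) = (1/3383 + 2932)/(1926 + 3951) = (9918957/3383)/5877 = (9918957/3383)*(1/5877) = 3306319/6627297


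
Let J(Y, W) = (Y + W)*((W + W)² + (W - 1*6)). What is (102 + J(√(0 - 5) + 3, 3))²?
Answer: 84555 + 19800*I*√5 ≈ 84555.0 + 44274.0*I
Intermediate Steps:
J(Y, W) = (W + Y)*(-6 + W + 4*W²) (J(Y, W) = (W + Y)*((2*W)² + (W - 6)) = (W + Y)*(4*W² + (-6 + W)) = (W + Y)*(-6 + W + 4*W²))
(102 + J(√(0 - 5) + 3, 3))² = (102 + (3² - 6*3 - 6*(√(0 - 5) + 3) + 4*3³ + 3*(√(0 - 5) + 3) + 4*(√(0 - 5) + 3)*3²))² = (102 + (9 - 18 - 6*(√(-5) + 3) + 4*27 + 3*(√(-5) + 3) + 4*(√(-5) + 3)*9))² = (102 + (9 - 18 - 6*(I*√5 + 3) + 108 + 3*(I*√5 + 3) + 4*(I*√5 + 3)*9))² = (102 + (9 - 18 - 6*(3 + I*√5) + 108 + 3*(3 + I*√5) + 4*(3 + I*√5)*9))² = (102 + (9 - 18 + (-18 - 6*I*√5) + 108 + (9 + 3*I*√5) + (108 + 36*I*√5)))² = (102 + (198 + 33*I*√5))² = (300 + 33*I*√5)²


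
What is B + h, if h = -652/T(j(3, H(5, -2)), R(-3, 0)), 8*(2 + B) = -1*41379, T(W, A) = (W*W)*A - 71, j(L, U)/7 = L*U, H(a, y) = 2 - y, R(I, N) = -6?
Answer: -1755432549/339256 ≈ -5174.4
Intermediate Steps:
j(L, U) = 7*L*U (j(L, U) = 7*(L*U) = 7*L*U)
T(W, A) = -71 + A*W² (T(W, A) = W²*A - 71 = A*W² - 71 = -71 + A*W²)
B = -41395/8 (B = -2 + (-1*41379)/8 = -2 + (⅛)*(-41379) = -2 - 41379/8 = -41395/8 ≈ -5174.4)
h = 652/42407 (h = -652/(-71 - 6*441*(2 - 1*(-2))²) = -652/(-71 - 6*441*(2 + 2)²) = -652/(-71 - 6*(7*3*4)²) = -652/(-71 - 6*84²) = -652/(-71 - 6*7056) = -652/(-71 - 42336) = -652/(-42407) = -652*(-1/42407) = 652/42407 ≈ 0.015375)
B + h = -41395/8 + 652/42407 = -1755432549/339256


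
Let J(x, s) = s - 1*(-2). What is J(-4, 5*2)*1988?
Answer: 23856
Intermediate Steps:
J(x, s) = 2 + s (J(x, s) = s + 2 = 2 + s)
J(-4, 5*2)*1988 = (2 + 5*2)*1988 = (2 + 10)*1988 = 12*1988 = 23856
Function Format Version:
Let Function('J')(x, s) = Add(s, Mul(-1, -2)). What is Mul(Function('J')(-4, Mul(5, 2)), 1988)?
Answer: 23856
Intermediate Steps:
Function('J')(x, s) = Add(2, s) (Function('J')(x, s) = Add(s, 2) = Add(2, s))
Mul(Function('J')(-4, Mul(5, 2)), 1988) = Mul(Add(2, Mul(5, 2)), 1988) = Mul(Add(2, 10), 1988) = Mul(12, 1988) = 23856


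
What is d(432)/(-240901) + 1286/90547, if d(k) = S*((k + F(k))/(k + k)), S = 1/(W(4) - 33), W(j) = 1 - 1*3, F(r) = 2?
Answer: 21586063507/1519863991920 ≈ 0.014203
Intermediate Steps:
W(j) = -2 (W(j) = 1 - 3 = -2)
S = -1/35 (S = 1/(-2 - 33) = 1/(-35) = -1/35 ≈ -0.028571)
d(k) = -(2 + k)/(70*k) (d(k) = -(k + 2)/(35*(k + k)) = -(2 + k)/(35*(2*k)) = -(2 + k)*1/(2*k)/35 = -(2 + k)/(70*k))
d(432)/(-240901) + 1286/90547 = ((1/70)*(-2 - 1*432)/432)/(-240901) + 1286/90547 = ((1/70)*(1/432)*(-2 - 432))*(-1/240901) + 1286*(1/90547) = ((1/70)*(1/432)*(-434))*(-1/240901) + 1286/90547 = -31/2160*(-1/240901) + 1286/90547 = 1/16785360 + 1286/90547 = 21586063507/1519863991920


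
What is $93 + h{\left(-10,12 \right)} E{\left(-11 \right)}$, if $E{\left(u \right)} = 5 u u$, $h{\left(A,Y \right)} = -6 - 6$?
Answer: $-7167$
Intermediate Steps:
$h{\left(A,Y \right)} = -12$
$E{\left(u \right)} = 5 u^{2}$
$93 + h{\left(-10,12 \right)} E{\left(-11 \right)} = 93 - 12 \cdot 5 \left(-11\right)^{2} = 93 - 12 \cdot 5 \cdot 121 = 93 - 7260 = -7167$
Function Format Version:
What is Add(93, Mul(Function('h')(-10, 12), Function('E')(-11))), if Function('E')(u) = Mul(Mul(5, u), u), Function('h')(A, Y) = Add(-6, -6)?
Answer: -7167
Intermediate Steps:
Function('h')(A, Y) = -12
Function('E')(u) = Mul(5, Pow(u, 2))
Add(93, Mul(Function('h')(-10, 12), Function('E')(-11))) = Add(93, Mul(-12, Mul(5, Pow(-11, 2)))) = Add(93, Mul(-12, Mul(5, 121))) = Add(93, Mul(-12, 605)) = Add(93, -7260) = -7167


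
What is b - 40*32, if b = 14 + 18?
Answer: -1248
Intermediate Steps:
b = 32
b - 40*32 = 32 - 40*32 = 32 - 1280 = -1248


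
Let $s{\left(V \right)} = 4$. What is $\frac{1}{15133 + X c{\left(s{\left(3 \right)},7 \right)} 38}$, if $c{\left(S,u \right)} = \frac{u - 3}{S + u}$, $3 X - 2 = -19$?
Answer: $\frac{33}{496805} \approx 6.6424 \cdot 10^{-5}$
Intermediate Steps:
$X = - \frac{17}{3}$ ($X = \frac{2}{3} + \frac{1}{3} \left(-19\right) = \frac{2}{3} - \frac{19}{3} = - \frac{17}{3} \approx -5.6667$)
$c{\left(S,u \right)} = \frac{-3 + u}{S + u}$
$\frac{1}{15133 + X c{\left(s{\left(3 \right)},7 \right)} 38} = \frac{1}{15133 + - \frac{17 \frac{-3 + 7}{4 + 7}}{3} \cdot 38} = \frac{1}{15133 + - \frac{17 \cdot \frac{1}{11} \cdot 4}{3} \cdot 38} = \frac{1}{15133 + \left(- \frac{17}{3}\right) \frac{4}{11} \cdot 38} = \frac{1}{15133 - \frac{2584}{33}} = \frac{1}{\frac{496805}{33}} = \frac{33}{496805}$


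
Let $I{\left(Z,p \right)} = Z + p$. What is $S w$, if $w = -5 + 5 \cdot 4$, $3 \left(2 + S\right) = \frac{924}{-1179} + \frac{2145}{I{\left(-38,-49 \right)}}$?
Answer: $- \frac{1791545}{11397} \approx -157.19$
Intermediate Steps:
$S = - \frac{358309}{34191}$ ($S = -2 + \frac{\frac{924}{-1179} + \frac{2145}{-38 - 49}}{3} = -2 + \frac{924 \left(- \frac{1}{1179}\right) + \frac{2145}{-87}}{3} = -2 + \frac{- \frac{308}{393} + 2145 \left(- \frac{1}{87}\right)}{3} = -2 + \frac{- \frac{308}{393} - \frac{715}{29}}{3} = -2 + \frac{1}{3} \left(- \frac{289927}{11397}\right) = -2 - \frac{289927}{34191} = - \frac{358309}{34191} \approx -10.48$)
$w = 15$ ($w = -5 + 20 = 15$)
$S w = \left(- \frac{358309}{34191}\right) 15 = - \frac{1791545}{11397}$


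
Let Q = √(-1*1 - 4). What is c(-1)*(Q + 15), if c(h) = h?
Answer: -15 - I*√5 ≈ -15.0 - 2.2361*I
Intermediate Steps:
Q = I*√5 (Q = √(-1 - 4) = √(-5) = I*√5 ≈ 2.2361*I)
c(-1)*(Q + 15) = -(I*√5 + 15) = -(15 + I*√5) = -15 - I*√5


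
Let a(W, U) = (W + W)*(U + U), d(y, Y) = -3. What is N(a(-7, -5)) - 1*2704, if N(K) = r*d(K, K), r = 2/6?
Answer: -2705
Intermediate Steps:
r = ⅓ (r = 2*(⅙) = ⅓ ≈ 0.33333)
a(W, U) = 4*U*W (a(W, U) = (2*W)*(2*U) = 4*U*W)
N(K) = -1 (N(K) = (⅓)*(-3) = -1)
N(a(-7, -5)) - 1*2704 = -1 - 1*2704 = -1 - 2704 = -2705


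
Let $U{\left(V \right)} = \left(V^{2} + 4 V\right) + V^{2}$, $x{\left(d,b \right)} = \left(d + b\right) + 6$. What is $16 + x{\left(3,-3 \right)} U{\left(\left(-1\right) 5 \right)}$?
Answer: $196$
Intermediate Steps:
$x{\left(d,b \right)} = 6 + b + d$ ($x{\left(d,b \right)} = \left(b + d\right) + 6 = 6 + b + d$)
$U{\left(V \right)} = 2 V^{2} + 4 V$
$16 + x{\left(3,-3 \right)} U{\left(\left(-1\right) 5 \right)} = 16 + \left(6 - 3 + 3\right) 2 \left(\left(-1\right) 5\right) \left(2 - 5\right) = 16 + 6 \cdot 2 \left(-5\right) \left(2 - 5\right) = 16 + 6 \cdot 2 \left(-5\right) \left(-3\right) = 16 + 6 \cdot 30 = 16 + 180 = 196$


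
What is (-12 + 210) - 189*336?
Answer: -63306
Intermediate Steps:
(-12 + 210) - 189*336 = 198 - 63504 = -63306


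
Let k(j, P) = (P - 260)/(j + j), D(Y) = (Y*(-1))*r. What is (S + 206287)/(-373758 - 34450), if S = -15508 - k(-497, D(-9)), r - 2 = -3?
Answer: -189634057/405758752 ≈ -0.46736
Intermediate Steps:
r = -1 (r = 2 - 3 = -1)
D(Y) = Y (D(Y) = (Y*(-1))*(-1) = -Y*(-1) = Y)
k(j, P) = (-260 + P)/(2*j) (k(j, P) = (-260 + P)/((2*j)) = (-260 + P)*(1/(2*j)) = (-260 + P)/(2*j))
S = -15415221/994 (S = -15508 - (-260 - 9)/(2*(-497)) = -15508 - (-1)*(-269)/(2*497) = -15508 - 1*269/994 = -15508 - 269/994 = -15415221/994 ≈ -15508.)
(S + 206287)/(-373758 - 34450) = (-15415221/994 + 206287)/(-373758 - 34450) = (189634057/994)/(-408208) = (189634057/994)*(-1/408208) = -189634057/405758752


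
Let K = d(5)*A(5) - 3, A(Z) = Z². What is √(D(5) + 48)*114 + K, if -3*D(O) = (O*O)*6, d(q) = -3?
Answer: -78 + 114*I*√2 ≈ -78.0 + 161.22*I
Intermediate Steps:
D(O) = -2*O² (D(O) = -O*O*6/3 = -O²*6/3 = -2*O²)
K = -78 (K = -3*5² - 3 = -3*25 - 3 = -75 - 3 = -78)
√(D(5) + 48)*114 + K = √(-2*5² + 48)*114 - 78 = √(-2*25 + 48)*114 - 78 = √(-50 + 48)*114 - 78 = √(-2)*114 - 78 = (I*√2)*114 - 78 = 114*I*√2 - 78 = -78 + 114*I*√2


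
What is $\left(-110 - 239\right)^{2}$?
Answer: $121801$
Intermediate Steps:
$\left(-110 - 239\right)^{2} = \left(-349\right)^{2} = 121801$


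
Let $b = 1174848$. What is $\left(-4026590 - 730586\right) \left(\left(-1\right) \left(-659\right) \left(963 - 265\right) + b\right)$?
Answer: $-7777174040080$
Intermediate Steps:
$\left(-4026590 - 730586\right) \left(\left(-1\right) \left(-659\right) \left(963 - 265\right) + b\right) = \left(-4026590 - 730586\right) \left(\left(-1\right) \left(-659\right) \left(963 - 265\right) + 1174848\right) = - 4757176 \left(659 \cdot 698 + 1174848\right) = - 4757176 \left(459982 + 1174848\right) = \left(-4757176\right) 1634830 = -7777174040080$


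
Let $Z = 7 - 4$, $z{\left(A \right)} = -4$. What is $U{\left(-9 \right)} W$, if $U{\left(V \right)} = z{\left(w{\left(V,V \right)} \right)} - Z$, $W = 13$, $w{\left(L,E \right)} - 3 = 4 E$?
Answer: $-91$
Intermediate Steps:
$w{\left(L,E \right)} = 3 + 4 E$
$Z = 3$ ($Z = 7 - 4 = 3$)
$U{\left(V \right)} = -7$ ($U{\left(V \right)} = -4 - 3 = -7$)
$U{\left(-9 \right)} W = \left(-7\right) 13 = -91$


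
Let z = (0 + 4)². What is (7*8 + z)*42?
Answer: 3024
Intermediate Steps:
z = 16 (z = 4² = 16)
(7*8 + z)*42 = (7*8 + 16)*42 = (56 + 16)*42 = 72*42 = 3024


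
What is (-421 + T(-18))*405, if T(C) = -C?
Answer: -163215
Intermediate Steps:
(-421 + T(-18))*405 = (-421 - 1*(-18))*405 = (-421 + 18)*405 = -403*405 = -163215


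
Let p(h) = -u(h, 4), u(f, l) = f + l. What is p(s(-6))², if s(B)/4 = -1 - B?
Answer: 576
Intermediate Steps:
s(B) = -4 - 4*B (s(B) = 4*(-1 - B) = -4 - 4*B)
p(h) = -4 - h (p(h) = -(h + 4) = -(4 + h) = -4 - h)
p(s(-6))² = (-4 - (-4 - 4*(-6)))² = (-4 - (-4 + 24))² = (-4 - 1*20)² = (-4 - 20)² = (-24)² = 576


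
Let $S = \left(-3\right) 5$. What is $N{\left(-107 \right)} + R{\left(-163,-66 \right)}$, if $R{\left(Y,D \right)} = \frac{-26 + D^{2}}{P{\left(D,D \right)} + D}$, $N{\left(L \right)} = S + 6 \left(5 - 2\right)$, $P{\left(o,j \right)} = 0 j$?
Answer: $- \frac{2066}{33} \approx -62.606$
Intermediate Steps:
$P{\left(o,j \right)} = 0$
$S = -15$
$N{\left(L \right)} = 3$ ($N{\left(L \right)} = -15 + 6 \left(5 - 2\right) = -15 + 6 \cdot 3 = -15 + 18 = 3$)
$R{\left(Y,D \right)} = \frac{-26 + D^{2}}{D}$ ($R{\left(Y,D \right)} = \frac{-26 + D^{2}}{0 + D} = \frac{-26 + D^{2}}{D}$)
$N{\left(-107 \right)} + R{\left(-163,-66 \right)} = 3 - \left(66 + \frac{26}{-66}\right) = 3 - \frac{2165}{33} = - \frac{2066}{33}$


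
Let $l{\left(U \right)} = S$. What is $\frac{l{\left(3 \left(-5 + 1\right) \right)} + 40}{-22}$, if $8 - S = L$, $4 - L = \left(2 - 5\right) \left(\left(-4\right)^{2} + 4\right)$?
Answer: $\frac{8}{11} \approx 0.72727$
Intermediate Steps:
$L = 64$ ($L = 4 - \left(2 - 5\right) \left(\left(-4\right)^{2} + 4\right) = 4 - - 3 \left(16 + 4\right) = 4 - \left(-3\right) 20 = 4 - -60 = 4 + 60 = 64$)
$S = -56$ ($S = 8 - 64 = -56$)
$l{\left(U \right)} = -56$
$\frac{l{\left(3 \left(-5 + 1\right) \right)} + 40}{-22} = \frac{-56 + 40}{-22} = \left(- \frac{1}{22}\right) \left(-16\right) = \frac{8}{11}$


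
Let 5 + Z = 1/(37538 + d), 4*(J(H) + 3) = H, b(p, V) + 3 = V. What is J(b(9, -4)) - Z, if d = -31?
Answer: 37503/150028 ≈ 0.24997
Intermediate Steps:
b(p, V) = -3 + V
J(H) = -3 + H/4
Z = -187534/37507 (Z = -5 + 1/(37538 - 31) = -5 + 1/37507 = -187534/37507 ≈ -5.0000)
J(b(9, -4)) - Z = (-3 + (-3 - 4)/4) - 1*(-187534/37507) = (-3 + (¼)*(-7)) + 187534/37507 = (-3 - 7/4) + 187534/37507 = -19/4 + 187534/37507 = 37503/150028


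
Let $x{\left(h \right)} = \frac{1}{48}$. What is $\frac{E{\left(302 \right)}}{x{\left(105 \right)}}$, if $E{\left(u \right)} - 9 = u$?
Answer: $14928$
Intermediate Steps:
$E{\left(u \right)} = 9 + u$
$x{\left(h \right)} = \frac{1}{48}$
$\frac{E{\left(302 \right)}}{x{\left(105 \right)}} = \left(9 + 302\right) \frac{1}{\frac{1}{48}} = 311 \cdot 48 = 14928$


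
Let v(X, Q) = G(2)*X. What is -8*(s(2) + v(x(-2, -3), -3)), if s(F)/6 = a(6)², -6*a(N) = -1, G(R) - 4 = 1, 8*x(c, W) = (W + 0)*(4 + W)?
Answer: 41/3 ≈ 13.667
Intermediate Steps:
x(c, W) = W*(4 + W)/8 (x(c, W) = ((W + 0)*(4 + W))/8 = (W*(4 + W))/8 = W*(4 + W)/8)
G(R) = 5 (G(R) = 4 + 1 = 5)
a(N) = ⅙ (a(N) = -⅙*(-1) = ⅙)
s(F) = ⅙ (s(F) = 6*(⅙)² = 6*(1/36) = ⅙)
v(X, Q) = 5*X
-8*(s(2) + v(x(-2, -3), -3)) = -8*(⅙ + 5*((⅛)*(-3)*(4 - 3))) = -8*(⅙ + 5*((⅛)*(-3)*1)) = -8*(⅙ + 5*(-3/8)) = -8*(⅙ - 15/8) = -8*(-41/24) = 41/3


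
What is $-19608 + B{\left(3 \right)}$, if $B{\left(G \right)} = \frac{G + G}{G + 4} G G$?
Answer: $- \frac{137202}{7} \approx -19600.0$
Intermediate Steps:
$B{\left(G \right)} = \frac{2 G^{3}}{4 + G}$ ($B{\left(G \right)} = \frac{2 G}{4 + G} G G = \frac{2 G^{2}}{4 + G} G = \frac{2 G^{3}}{4 + G}$)
$-19608 + B{\left(3 \right)} = -19608 + \frac{2 \cdot 3^{3}}{4 + 3} = -19608 + 2 \cdot 27 \cdot \frac{1}{7} = -19608 + \frac{54}{7} = - \frac{137202}{7}$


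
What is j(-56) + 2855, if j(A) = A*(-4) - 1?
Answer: 3078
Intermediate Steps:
j(A) = -1 - 4*A (j(A) = -4*A - 1 = -1 - 4*A)
j(-56) + 2855 = (-1 - 4*(-56)) + 2855 = (-1 + 224) + 2855 = 223 + 2855 = 3078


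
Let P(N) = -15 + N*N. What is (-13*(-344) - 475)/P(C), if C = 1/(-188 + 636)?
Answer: -802213888/3010559 ≈ -266.47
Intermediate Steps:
C = 1/448 ≈ 0.0022321
P(N) = -15 + N²
(-13*(-344) - 475)/P(C) = (-13*(-344) - 475)/(-15 + (1/448)²) = (4472 - 475)/(-15 + 1/200704) = 3997/(-3010559/200704) = 3997*(-200704/3010559) = -802213888/3010559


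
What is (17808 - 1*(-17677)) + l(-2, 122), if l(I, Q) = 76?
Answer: 35561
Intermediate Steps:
(17808 - 1*(-17677)) + l(-2, 122) = (17808 - 1*(-17677)) + 76 = (17808 + 17677) + 76 = 35485 + 76 = 35561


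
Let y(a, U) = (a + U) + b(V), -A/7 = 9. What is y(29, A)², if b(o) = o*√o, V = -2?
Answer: 1148 + 136*I*√2 ≈ 1148.0 + 192.33*I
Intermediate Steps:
A = -63 (A = -7*9 = -63)
b(o) = o^(3/2)
y(a, U) = U + a - 2*I*√2 (y(a, U) = (a + U) + (-2)^(3/2) = (U + a) - 2*I*√2 = U + a - 2*I*√2)
y(29, A)² = (-63 + 29 - 2*I*√2)² = (-34 - 2*I*√2)²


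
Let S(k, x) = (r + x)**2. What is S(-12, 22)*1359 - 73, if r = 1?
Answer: 718838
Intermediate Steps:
S(k, x) = (1 + x)**2
S(-12, 22)*1359 - 73 = (1 + 22)**2*1359 - 73 = 23**2*1359 - 73 = 529*1359 - 73 = 718911 - 73 = 718838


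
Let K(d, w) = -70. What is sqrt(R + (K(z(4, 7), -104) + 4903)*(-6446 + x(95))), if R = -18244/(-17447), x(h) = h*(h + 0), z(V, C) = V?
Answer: sqrt(3794108059806431)/17447 ≈ 3530.5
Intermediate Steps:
x(h) = h**2 (x(h) = h*h = h**2)
R = 18244/17447 (R = -18244*(-1/17447) = 18244/17447 ≈ 1.0457)
sqrt(R + (K(z(4, 7), -104) + 4903)*(-6446 + x(95))) = sqrt(18244/17447 + (-70 + 4903)*(-6446 + 95**2)) = sqrt(18244/17447 + 4833*(-6446 + 9025)) = sqrt(18244/17447 + 4833*2579) = sqrt(18244/17447 + 12464307) = sqrt(217464782473/17447) = sqrt(3794108059806431)/17447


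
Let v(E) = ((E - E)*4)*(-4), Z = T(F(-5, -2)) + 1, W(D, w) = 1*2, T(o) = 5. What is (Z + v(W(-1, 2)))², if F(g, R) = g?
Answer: 36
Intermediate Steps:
W(D, w) = 2
Z = 6 (Z = 5 + 1 = 6)
v(E) = 0 (v(E) = (0*4)*(-4) = 0*(-4) = 0)
(Z + v(W(-1, 2)))² = (6 + 0)² = 6² = 36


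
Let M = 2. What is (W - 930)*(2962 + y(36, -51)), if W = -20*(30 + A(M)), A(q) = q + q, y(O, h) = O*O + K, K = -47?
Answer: -6779710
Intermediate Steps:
y(O, h) = -47 + O**2 (y(O, h) = O*O - 47 = O**2 - 47 = -47 + O**2)
A(q) = 2*q
W = -680 (W = -20*(30 + 2*2) = -20*(30 + 4) = -20*34 = -680)
(W - 930)*(2962 + y(36, -51)) = (-680 - 930)*(2962 + (-47 + 36**2)) = -1610*(2962 + (-47 + 1296)) = -1610*(2962 + 1249) = -1610*4211 = -6779710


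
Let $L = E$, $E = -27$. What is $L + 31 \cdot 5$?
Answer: $128$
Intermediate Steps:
$L = -27$
$L + 31 \cdot 5 = -27 + 31 \cdot 5 = -27 + 155 = 128$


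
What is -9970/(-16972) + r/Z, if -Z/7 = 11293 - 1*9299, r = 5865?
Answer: 4952560/29611897 ≈ 0.16725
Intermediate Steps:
Z = -13958 (Z = -7*(11293 - 1*9299) = -7*(11293 - 9299) = -7*1994 = -13958)
-9970/(-16972) + r/Z = -9970/(-16972) + 5865/(-13958) = -9970*(-1/16972) + 5865*(-1/13958) = 4985/8486 - 5865/13958 = 4952560/29611897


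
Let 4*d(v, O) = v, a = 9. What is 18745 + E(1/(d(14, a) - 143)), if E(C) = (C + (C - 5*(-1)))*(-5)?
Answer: 5222900/279 ≈ 18720.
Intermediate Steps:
d(v, O) = v/4
E(C) = -25 - 10*C (E(C) = (C + (C + 5))*(-5) = (C + (5 + C))*(-5) = (5 + 2*C)*(-5) = -25 - 10*C)
18745 + E(1/(d(14, a) - 143)) = 18745 + (-25 - 10/((1/4)*14 - 143)) = 18745 + (-25 - 10/(7/2 - 143)) = 18745 + (-25 - 10/(-279/2)) = 18745 + (-25 - 10*(-2/279)) = 18745 + (-25 + 20/279) = 18745 - 6955/279 = 5222900/279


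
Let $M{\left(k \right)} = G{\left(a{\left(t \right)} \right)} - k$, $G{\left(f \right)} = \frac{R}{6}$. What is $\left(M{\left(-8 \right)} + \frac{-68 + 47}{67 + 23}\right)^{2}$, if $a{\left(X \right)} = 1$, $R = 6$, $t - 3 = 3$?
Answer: $\frac{69169}{900} \approx 76.854$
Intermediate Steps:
$t = 6$ ($t = 3 + 3 = 6$)
$G{\left(f \right)} = 1$ ($G{\left(f \right)} = \frac{6}{6} = 6 \cdot \frac{1}{6} = 1$)
$M{\left(k \right)} = 1 - k$
$\left(M{\left(-8 \right)} + \frac{-68 + 47}{67 + 23}\right)^{2} = \left(\left(1 - -8\right) + \frac{-68 + 47}{67 + 23}\right)^{2} = \left(\left(1 + 8\right) - \frac{21}{90}\right)^{2} = \left(9 - \frac{7}{30}\right)^{2} = \left(\frac{263}{30}\right)^{2} = \frac{69169}{900}$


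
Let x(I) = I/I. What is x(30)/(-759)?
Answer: -1/759 ≈ -0.0013175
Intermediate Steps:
x(I) = 1
x(30)/(-759) = 1/(-759) = 1*(-1/759) = -1/759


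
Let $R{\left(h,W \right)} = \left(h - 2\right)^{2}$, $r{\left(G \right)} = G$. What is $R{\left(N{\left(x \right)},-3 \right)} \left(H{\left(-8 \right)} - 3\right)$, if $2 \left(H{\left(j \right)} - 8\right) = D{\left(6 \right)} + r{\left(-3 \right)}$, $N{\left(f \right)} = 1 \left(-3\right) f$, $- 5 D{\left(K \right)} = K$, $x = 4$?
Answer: $\frac{2842}{5} \approx 568.4$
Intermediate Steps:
$D{\left(K \right)} = - \frac{K}{5}$
$N{\left(f \right)} = - 3 f$
$H{\left(j \right)} = \frac{59}{10}$ ($H{\left(j \right)} = 8 + \frac{\left(- \frac{1}{5}\right) 6 - 3}{2} = 8 + \frac{- \frac{6}{5} - 3}{2} = 8 + \frac{1}{2} \left(- \frac{21}{5}\right) = 8 - \frac{21}{10} = \frac{59}{10}$)
$R{\left(h,W \right)} = \left(-2 + h\right)^{2}$
$R{\left(N{\left(x \right)},-3 \right)} \left(H{\left(-8 \right)} - 3\right) = \left(-2 - 12\right)^{2} \left(\frac{59}{10} - 3\right) = \left(-2 - 12\right)^{2} \cdot \frac{29}{10} = \left(-14\right)^{2} \cdot \frac{29}{10} = 196 \cdot \frac{29}{10} = \frac{2842}{5}$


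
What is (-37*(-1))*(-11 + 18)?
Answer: 259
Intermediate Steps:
(-37*(-1))*(-11 + 18) = 37*7 = 259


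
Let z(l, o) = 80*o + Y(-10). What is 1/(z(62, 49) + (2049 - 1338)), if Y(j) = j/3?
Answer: 3/13883 ≈ 0.00021609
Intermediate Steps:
Y(j) = j/3 (Y(j) = j*(⅓) = j/3)
z(l, o) = -10/3 + 80*o (z(l, o) = 80*o + (⅓)*(-10) = 80*o - 10/3 = -10/3 + 80*o)
1/(z(62, 49) + (2049 - 1338)) = 1/((-10/3 + 80*49) + (2049 - 1338)) = 1/((-10/3 + 3920) + 711) = 1/(11750/3 + 711) = 1/(13883/3) = 3/13883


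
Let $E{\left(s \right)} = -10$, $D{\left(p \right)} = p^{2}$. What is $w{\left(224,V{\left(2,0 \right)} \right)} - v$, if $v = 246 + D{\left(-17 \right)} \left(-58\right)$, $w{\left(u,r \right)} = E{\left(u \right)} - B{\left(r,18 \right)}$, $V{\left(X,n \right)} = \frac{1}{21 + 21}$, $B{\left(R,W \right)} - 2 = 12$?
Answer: $16492$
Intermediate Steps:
$B{\left(R,W \right)} = 14$ ($B{\left(R,W \right)} = 2 + 12 = 14$)
$V{\left(X,n \right)} = \frac{1}{42}$
$w{\left(u,r \right)} = -24$ ($w{\left(u,r \right)} = -10 - 14 = -24$)
$v = -16516$ ($v = 246 + \left(-17\right)^{2} \left(-58\right) = 246 + 289 \left(-58\right) = 246 - 16762 = -16516$)
$w{\left(224,V{\left(2,0 \right)} \right)} - v = -24 - -16516 = -24 + 16516 = 16492$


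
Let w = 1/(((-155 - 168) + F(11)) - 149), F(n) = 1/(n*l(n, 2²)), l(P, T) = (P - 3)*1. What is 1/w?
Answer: -41535/88 ≈ -471.99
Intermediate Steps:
l(P, T) = -3 + P (l(P, T) = (-3 + P)*1 = -3 + P)
F(n) = 1/(n*(-3 + n))
w = -88/41535 (w = 1/(((-155 - 168) + 1/(11*(-3 + 11))) - 149) = 1/((-323 + (1/11)/8) - 149) = 1/((-323 + (1/11)*(⅛)) - 149) = 1/((-323 + 1/88) - 149) = 1/(-28423/88 - 149) = 1/(-41535/88) = -88/41535 ≈ -0.0021187)
1/w = 1/(-88/41535) = -41535/88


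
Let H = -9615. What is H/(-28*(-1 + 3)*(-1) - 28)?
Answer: -9615/28 ≈ -343.39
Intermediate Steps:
H/(-28*(-1 + 3)*(-1) - 28) = -9615/(-28*(-1 + 3)*(-1) - 28) = -9615/(-56*(-1) - 28) = -9615/(-28*(-2) - 28) = -9615/(56 - 28) = -9615/28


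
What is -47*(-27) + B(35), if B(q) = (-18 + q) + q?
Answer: 1321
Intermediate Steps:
B(q) = -18 + 2*q
-47*(-27) + B(35) = -47*(-27) + (-18 + 2*35) = 1269 + (-18 + 70) = 1269 + 52 = 1321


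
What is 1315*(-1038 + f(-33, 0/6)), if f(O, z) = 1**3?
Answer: -1363655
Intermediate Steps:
f(O, z) = 1
1315*(-1038 + f(-33, 0/6)) = 1315*(-1038 + 1) = 1315*(-1037) = -1363655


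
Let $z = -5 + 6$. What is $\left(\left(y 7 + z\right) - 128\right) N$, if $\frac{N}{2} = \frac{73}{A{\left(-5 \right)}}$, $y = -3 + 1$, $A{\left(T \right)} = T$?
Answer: $\frac{20586}{5} \approx 4117.2$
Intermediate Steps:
$z = 1$
$y = -2$
$N = - \frac{146}{5}$ ($N = 2 \frac{73}{-5} = 2 \cdot 73 \left(- \frac{1}{5}\right) = 2 \left(- \frac{73}{5}\right) = - \frac{146}{5} \approx -29.2$)
$\left(\left(y 7 + z\right) - 128\right) N = \left(\left(\left(-2\right) 7 + 1\right) - 128\right) \left(- \frac{146}{5}\right) = \left(\left(-14 + 1\right) - 128\right) \left(- \frac{146}{5}\right) = \left(-13 - 128\right) \left(- \frac{146}{5}\right) = \left(-141\right) \left(- \frac{146}{5}\right) = \frac{20586}{5}$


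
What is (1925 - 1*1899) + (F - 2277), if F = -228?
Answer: -2479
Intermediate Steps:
(1925 - 1*1899) + (F - 2277) = (1925 - 1*1899) + (-228 - 2277) = (1925 - 1899) - 2505 = 26 - 2505 = -2479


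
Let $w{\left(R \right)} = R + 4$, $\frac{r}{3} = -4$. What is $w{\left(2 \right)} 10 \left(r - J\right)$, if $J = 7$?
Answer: $-1140$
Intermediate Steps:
$r = -12$ ($r = 3 \left(-4\right) = -12$)
$w{\left(R \right)} = 4 + R$
$w{\left(2 \right)} 10 \left(r - J\right) = \left(4 + 2\right) 10 \left(-12 - 7\right) = 6 \cdot 10 \left(-12 - 7\right) = 60 \left(-19\right) = -1140$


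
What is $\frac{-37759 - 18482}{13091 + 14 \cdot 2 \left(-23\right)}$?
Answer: $- \frac{2083}{461} \approx -4.5184$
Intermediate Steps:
$\frac{-37759 - 18482}{13091 + 14 \cdot 2 \left(-23\right)} = - \frac{56241}{13091 + 28 \left(-23\right)} = - \frac{56241}{13091 - 644} = - \frac{56241}{12447} = \left(-56241\right) \frac{1}{12447} = - \frac{2083}{461}$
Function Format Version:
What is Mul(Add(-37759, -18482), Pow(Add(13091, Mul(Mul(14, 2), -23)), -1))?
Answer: Rational(-2083, 461) ≈ -4.5184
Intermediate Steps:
Mul(Add(-37759, -18482), Pow(Add(13091, Mul(Mul(14, 2), -23)), -1)) = Mul(-56241, Pow(Add(13091, Mul(28, -23)), -1)) = Mul(-56241, Pow(Add(13091, -644), -1)) = Mul(-56241, Pow(12447, -1)) = Mul(-56241, Rational(1, 12447)) = Rational(-2083, 461)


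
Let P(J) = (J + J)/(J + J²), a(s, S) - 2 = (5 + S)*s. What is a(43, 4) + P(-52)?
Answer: 19837/51 ≈ 388.96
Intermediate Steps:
a(s, S) = 2 + s*(5 + S) (a(s, S) = 2 + (5 + S)*s = 2 + s*(5 + S))
P(J) = 2*J/(J + J²) (P(J) = (2*J)/(J + J²) = 2*J/(J + J²))
a(43, 4) + P(-52) = (2 + 5*43 + 4*43) + 2/(1 - 52) = (2 + 215 + 172) + 2/(-51) = 389 + 2*(-1/51) = 389 - 2/51 = 19837/51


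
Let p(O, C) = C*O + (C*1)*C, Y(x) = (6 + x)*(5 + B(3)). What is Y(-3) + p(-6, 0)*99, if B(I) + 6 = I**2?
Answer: 24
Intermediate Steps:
B(I) = -6 + I**2
Y(x) = 48 + 8*x (Y(x) = (6 + x)*(5 + (-6 + 3**2)) = (6 + x)*(5 + (-6 + 9)) = (6 + x)*(5 + 3) = (6 + x)*8 = 48 + 8*x)
p(O, C) = C**2 + C*O (p(O, C) = C*O + C*C = C*O + C**2 = C**2 + C*O)
Y(-3) + p(-6, 0)*99 = (48 + 8*(-3)) + (0*(0 - 6))*99 = (48 - 24) + (0*(-6))*99 = 24 + 0*99 = 24 + 0 = 24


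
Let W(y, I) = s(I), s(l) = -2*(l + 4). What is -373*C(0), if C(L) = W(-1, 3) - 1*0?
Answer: 5222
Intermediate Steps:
s(l) = -8 - 2*l (s(l) = -2*(4 + l) = -8 - 2*l)
W(y, I) = -8 - 2*I
C(L) = -14 (C(L) = (-8 - 2*3) - 1*0 = (-8 - 6) + 0 = -14 + 0 = -14)
-373*C(0) = -373*(-14) = 5222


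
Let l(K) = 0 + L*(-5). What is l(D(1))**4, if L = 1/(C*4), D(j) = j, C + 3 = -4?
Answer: 625/614656 ≈ 0.0010168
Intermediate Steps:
C = -7 (C = -3 - 4 = -7)
L = -1/28 (L = 1/(-7*4) = 1/(-28) = 1*(-1/28) = -1/28 ≈ -0.035714)
l(K) = 5/28 (l(K) = 0 - 1/28*(-5) = 0 + 5/28 = 5/28)
l(D(1))**4 = (5/28)**4 = 625/614656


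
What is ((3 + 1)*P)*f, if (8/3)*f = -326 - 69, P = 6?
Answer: -3555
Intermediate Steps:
f = -1185/8 (f = 3*(-326 - 69)/8 = (3/8)*(-395) = -1185/8 ≈ -148.13)
((3 + 1)*P)*f = ((3 + 1)*6)*(-1185/8) = (4*6)*(-1185/8) = 24*(-1185/8) = -3555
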